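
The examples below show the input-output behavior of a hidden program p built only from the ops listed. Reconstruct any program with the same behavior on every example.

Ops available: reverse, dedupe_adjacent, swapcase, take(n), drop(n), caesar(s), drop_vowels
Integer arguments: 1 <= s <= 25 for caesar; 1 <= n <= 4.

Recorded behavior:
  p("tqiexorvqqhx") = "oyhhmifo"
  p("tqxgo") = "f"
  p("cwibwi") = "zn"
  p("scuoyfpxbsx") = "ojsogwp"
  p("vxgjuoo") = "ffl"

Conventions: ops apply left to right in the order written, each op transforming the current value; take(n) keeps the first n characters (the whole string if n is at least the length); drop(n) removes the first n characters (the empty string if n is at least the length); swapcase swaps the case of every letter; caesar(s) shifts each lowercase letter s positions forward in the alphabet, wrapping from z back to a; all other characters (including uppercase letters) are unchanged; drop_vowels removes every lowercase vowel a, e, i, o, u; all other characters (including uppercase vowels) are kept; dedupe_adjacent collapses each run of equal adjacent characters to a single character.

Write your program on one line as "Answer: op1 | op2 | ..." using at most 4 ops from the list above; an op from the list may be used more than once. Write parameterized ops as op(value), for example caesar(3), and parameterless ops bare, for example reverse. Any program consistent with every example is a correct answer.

drop(4) | caesar(5) | caesar(12) | reverse

Check, running the answer program on each example:
  "tqiexorvqqhx" -> "xorvqqhx" -> "ctwavvmc" -> "ofimhhyo" -> "oyhhmifo"
  "tqxgo" -> "o" -> "t" -> "f" -> "f"
  "cwibwi" -> "wi" -> "bn" -> "nz" -> "zn"
  "scuoyfpxbsx" -> "yfpxbsx" -> "dkucgxc" -> "pwgosjo" -> "ojsogwp"
  "vxgjuoo" -> "uoo" -> "ztt" -> "lff" -> "ffl"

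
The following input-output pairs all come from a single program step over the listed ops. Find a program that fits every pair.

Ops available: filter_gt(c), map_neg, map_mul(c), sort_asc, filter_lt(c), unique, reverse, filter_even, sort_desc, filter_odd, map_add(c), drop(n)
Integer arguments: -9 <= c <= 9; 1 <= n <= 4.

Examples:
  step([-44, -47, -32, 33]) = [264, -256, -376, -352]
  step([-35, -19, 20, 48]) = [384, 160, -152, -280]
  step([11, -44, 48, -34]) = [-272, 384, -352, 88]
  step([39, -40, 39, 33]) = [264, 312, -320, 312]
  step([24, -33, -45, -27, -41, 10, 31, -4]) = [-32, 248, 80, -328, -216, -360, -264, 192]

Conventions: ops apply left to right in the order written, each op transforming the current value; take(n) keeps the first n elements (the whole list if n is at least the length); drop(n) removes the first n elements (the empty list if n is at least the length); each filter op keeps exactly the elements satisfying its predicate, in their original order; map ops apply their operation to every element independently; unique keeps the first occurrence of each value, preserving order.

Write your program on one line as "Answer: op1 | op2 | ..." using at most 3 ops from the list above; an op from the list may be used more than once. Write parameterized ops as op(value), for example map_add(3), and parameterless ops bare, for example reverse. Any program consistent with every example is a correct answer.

map_mul(8) | reverse

Check, running the answer program on each example:
  [-44, -47, -32, 33] -> [-352, -376, -256, 264] -> [264, -256, -376, -352]
  [-35, -19, 20, 48] -> [-280, -152, 160, 384] -> [384, 160, -152, -280]
  [11, -44, 48, -34] -> [88, -352, 384, -272] -> [-272, 384, -352, 88]
  [39, -40, 39, 33] -> [312, -320, 312, 264] -> [264, 312, -320, 312]
  [24, -33, -45, -27, -41, 10, 31, -4] -> [192, -264, -360, -216, -328, 80, 248, -32] -> [-32, 248, 80, -328, -216, -360, -264, 192]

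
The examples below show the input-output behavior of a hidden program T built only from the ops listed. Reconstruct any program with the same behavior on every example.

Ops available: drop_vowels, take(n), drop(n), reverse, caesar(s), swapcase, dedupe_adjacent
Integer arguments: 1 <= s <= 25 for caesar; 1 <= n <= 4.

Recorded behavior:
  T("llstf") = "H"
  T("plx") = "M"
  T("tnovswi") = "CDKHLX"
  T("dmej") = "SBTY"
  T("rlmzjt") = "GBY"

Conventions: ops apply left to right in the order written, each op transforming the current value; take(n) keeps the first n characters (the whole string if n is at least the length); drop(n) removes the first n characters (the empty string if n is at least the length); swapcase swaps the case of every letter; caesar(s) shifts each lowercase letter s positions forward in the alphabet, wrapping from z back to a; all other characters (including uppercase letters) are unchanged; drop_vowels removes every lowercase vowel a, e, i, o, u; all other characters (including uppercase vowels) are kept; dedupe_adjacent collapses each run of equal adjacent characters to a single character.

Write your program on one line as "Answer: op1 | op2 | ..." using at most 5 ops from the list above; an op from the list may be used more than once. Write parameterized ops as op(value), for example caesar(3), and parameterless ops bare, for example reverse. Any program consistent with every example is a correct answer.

dedupe_adjacent | caesar(15) | drop_vowels | swapcase

Check, running the answer program on each example:
  "llstf" -> "lstf" -> "ahiu" -> "h" -> "H"
  "plx" -> "plx" -> "eam" -> "m" -> "M"
  "tnovswi" -> "tnovswi" -> "icdkhlx" -> "cdkhlx" -> "CDKHLX"
  "dmej" -> "dmej" -> "sbty" -> "sbty" -> "SBTY"
  "rlmzjt" -> "rlmzjt" -> "gaboyi" -> "gby" -> "GBY"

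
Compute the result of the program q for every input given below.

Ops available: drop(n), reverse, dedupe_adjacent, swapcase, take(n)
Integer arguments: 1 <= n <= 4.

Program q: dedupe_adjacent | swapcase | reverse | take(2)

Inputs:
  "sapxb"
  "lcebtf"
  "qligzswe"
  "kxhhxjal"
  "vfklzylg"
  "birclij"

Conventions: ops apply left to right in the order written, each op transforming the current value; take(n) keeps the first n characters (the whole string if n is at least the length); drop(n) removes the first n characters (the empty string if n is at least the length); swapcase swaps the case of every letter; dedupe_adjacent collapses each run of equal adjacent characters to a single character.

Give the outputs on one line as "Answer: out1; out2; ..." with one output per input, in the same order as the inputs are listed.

"BX"; "FT"; "EW"; "LA"; "GL"; "JI"

Execution, op by op:
  "sapxb" -> "sapxb" -> "SAPXB" -> "BXPAS" -> "BX"
  "lcebtf" -> "lcebtf" -> "LCEBTF" -> "FTBECL" -> "FT"
  "qligzswe" -> "qligzswe" -> "QLIGZSWE" -> "EWSZGILQ" -> "EW"
  "kxhhxjal" -> "kxhxjal" -> "KXHXJAL" -> "LAJXHXK" -> "LA"
  "vfklzylg" -> "vfklzylg" -> "VFKLZYLG" -> "GLYZLKFV" -> "GL"
  "birclij" -> "birclij" -> "BIRCLIJ" -> "JILCRIB" -> "JI"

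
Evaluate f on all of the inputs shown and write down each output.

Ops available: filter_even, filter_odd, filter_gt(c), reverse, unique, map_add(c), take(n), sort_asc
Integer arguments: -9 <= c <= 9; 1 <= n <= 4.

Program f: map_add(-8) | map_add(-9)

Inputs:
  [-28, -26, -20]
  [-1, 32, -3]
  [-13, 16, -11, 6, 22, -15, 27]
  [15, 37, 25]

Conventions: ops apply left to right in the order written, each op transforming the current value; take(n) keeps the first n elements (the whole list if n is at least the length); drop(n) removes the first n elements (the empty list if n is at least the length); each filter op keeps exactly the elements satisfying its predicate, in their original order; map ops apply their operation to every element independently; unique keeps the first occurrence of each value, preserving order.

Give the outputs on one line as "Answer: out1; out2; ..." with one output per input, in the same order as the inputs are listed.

[-45, -43, -37]; [-18, 15, -20]; [-30, -1, -28, -11, 5, -32, 10]; [-2, 20, 8]

Execution, op by op:
  [-28, -26, -20] -> [-36, -34, -28] -> [-45, -43, -37]
  [-1, 32, -3] -> [-9, 24, -11] -> [-18, 15, -20]
  [-13, 16, -11, 6, 22, -15, 27] -> [-21, 8, -19, -2, 14, -23, 19] -> [-30, -1, -28, -11, 5, -32, 10]
  [15, 37, 25] -> [7, 29, 17] -> [-2, 20, 8]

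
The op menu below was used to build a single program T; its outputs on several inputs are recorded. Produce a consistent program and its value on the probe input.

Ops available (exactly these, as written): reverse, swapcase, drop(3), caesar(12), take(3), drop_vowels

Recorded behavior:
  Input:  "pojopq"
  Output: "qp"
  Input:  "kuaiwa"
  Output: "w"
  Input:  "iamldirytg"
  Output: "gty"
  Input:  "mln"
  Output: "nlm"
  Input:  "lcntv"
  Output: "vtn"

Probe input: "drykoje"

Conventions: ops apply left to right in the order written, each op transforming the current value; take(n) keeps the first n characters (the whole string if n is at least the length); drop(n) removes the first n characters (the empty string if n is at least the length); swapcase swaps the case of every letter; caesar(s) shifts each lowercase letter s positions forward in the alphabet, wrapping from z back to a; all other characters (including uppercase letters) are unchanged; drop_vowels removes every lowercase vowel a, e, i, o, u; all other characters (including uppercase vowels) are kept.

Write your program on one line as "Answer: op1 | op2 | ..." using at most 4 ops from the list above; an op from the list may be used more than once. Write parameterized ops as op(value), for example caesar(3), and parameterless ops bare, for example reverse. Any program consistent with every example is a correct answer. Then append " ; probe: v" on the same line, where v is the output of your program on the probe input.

reverse | take(3) | drop_vowels ; probe: "j"

Check, running the answer program on each example:
  "pojopq" -> "qpojop" -> "qpo" -> "qp"
  "kuaiwa" -> "awiauk" -> "awi" -> "w"
  "iamldirytg" -> "gtyridlmai" -> "gty" -> "gty"
  "mln" -> "nlm" -> "nlm" -> "nlm"
  "lcntv" -> "vtncl" -> "vtn" -> "vtn"
  probe: "drykoje" -> "ejokyrd" -> "ejo" -> "j"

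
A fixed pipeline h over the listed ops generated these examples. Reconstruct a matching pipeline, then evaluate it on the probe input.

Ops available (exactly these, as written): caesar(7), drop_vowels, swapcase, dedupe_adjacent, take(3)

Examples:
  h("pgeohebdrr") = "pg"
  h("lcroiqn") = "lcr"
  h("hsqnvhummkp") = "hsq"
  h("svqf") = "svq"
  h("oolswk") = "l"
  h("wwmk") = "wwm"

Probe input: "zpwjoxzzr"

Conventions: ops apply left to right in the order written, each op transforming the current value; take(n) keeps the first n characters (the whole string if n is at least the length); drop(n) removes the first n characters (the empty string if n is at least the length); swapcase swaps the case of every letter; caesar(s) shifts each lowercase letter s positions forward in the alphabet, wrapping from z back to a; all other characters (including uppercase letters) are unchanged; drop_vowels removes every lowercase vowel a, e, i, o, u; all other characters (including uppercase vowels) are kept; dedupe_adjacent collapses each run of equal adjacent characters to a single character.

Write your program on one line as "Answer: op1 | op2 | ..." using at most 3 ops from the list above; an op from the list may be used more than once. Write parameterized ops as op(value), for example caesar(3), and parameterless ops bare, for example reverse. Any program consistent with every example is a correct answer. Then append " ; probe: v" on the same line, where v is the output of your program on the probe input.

take(3) | drop_vowels ; probe: "zpw"

Check, running the answer program on each example:
  "pgeohebdrr" -> "pge" -> "pg"
  "lcroiqn" -> "lcr" -> "lcr"
  "hsqnvhummkp" -> "hsq" -> "hsq"
  "svqf" -> "svq" -> "svq"
  "oolswk" -> "ool" -> "l"
  "wwmk" -> "wwm" -> "wwm"
  probe: "zpwjoxzzr" -> "zpw" -> "zpw"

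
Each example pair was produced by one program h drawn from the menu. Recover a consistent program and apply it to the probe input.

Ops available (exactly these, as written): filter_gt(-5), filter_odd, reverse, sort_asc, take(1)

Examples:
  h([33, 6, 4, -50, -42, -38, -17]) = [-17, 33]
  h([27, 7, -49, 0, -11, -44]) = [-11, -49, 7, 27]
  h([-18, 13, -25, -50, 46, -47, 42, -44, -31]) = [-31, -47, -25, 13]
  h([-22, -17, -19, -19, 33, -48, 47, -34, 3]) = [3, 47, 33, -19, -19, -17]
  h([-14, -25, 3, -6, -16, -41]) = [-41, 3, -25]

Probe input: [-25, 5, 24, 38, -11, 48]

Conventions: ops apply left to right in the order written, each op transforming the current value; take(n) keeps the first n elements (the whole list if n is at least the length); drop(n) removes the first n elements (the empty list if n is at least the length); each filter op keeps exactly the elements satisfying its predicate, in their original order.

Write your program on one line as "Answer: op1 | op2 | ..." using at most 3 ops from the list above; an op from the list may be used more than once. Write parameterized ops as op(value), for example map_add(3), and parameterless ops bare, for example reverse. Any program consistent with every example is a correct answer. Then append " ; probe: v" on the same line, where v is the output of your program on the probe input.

reverse | filter_odd ; probe: [-11, 5, -25]

Check, running the answer program on each example:
  [33, 6, 4, -50, -42, -38, -17] -> [-17, -38, -42, -50, 4, 6, 33] -> [-17, 33]
  [27, 7, -49, 0, -11, -44] -> [-44, -11, 0, -49, 7, 27] -> [-11, -49, 7, 27]
  [-18, 13, -25, -50, 46, -47, 42, -44, -31] -> [-31, -44, 42, -47, 46, -50, -25, 13, -18] -> [-31, -47, -25, 13]
  [-22, -17, -19, -19, 33, -48, 47, -34, 3] -> [3, -34, 47, -48, 33, -19, -19, -17, -22] -> [3, 47, 33, -19, -19, -17]
  [-14, -25, 3, -6, -16, -41] -> [-41, -16, -6, 3, -25, -14] -> [-41, 3, -25]
  probe: [-25, 5, 24, 38, -11, 48] -> [48, -11, 38, 24, 5, -25] -> [-11, 5, -25]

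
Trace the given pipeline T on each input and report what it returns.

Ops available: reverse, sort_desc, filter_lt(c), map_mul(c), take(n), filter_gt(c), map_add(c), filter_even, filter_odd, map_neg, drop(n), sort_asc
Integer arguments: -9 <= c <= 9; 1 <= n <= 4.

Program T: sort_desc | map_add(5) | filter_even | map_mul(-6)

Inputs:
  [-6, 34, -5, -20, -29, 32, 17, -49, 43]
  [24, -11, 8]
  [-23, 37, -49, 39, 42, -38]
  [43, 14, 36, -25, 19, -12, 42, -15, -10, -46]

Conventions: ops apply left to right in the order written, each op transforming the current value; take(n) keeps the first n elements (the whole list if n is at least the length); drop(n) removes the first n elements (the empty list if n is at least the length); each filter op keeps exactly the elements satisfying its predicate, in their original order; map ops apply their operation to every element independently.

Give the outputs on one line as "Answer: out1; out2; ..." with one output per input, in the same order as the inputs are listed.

[-288, -132, 0, 144, 264]; [36]; [-264, -252, 108, 264]; [-288, -144, 60, 120]

Execution, op by op:
  [-6, 34, -5, -20, -29, 32, 17, -49, 43] -> [43, 34, 32, 17, -5, -6, -20, -29, -49] -> [48, 39, 37, 22, 0, -1, -15, -24, -44] -> [48, 22, 0, -24, -44] -> [-288, -132, 0, 144, 264]
  [24, -11, 8] -> [24, 8, -11] -> [29, 13, -6] -> [-6] -> [36]
  [-23, 37, -49, 39, 42, -38] -> [42, 39, 37, -23, -38, -49] -> [47, 44, 42, -18, -33, -44] -> [44, 42, -18, -44] -> [-264, -252, 108, 264]
  [43, 14, 36, -25, 19, -12, 42, -15, -10, -46] -> [43, 42, 36, 19, 14, -10, -12, -15, -25, -46] -> [48, 47, 41, 24, 19, -5, -7, -10, -20, -41] -> [48, 24, -10, -20] -> [-288, -144, 60, 120]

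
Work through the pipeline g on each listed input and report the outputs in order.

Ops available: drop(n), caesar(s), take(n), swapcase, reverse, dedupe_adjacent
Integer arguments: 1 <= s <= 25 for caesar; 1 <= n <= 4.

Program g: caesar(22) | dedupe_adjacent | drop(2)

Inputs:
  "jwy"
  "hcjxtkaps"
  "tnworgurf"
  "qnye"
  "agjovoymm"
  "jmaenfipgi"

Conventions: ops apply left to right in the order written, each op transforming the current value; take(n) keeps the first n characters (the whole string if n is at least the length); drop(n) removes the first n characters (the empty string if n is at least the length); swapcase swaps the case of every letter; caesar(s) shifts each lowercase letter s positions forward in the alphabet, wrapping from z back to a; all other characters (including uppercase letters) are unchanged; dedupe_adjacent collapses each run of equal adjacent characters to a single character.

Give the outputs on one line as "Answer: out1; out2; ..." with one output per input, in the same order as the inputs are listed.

Execution, op by op:
  "jwy" -> "fsu" -> "fsu" -> "u"
  "hcjxtkaps" -> "dyftpgwlo" -> "dyftpgwlo" -> "ftpgwlo"
  "tnworgurf" -> "pjskncqnb" -> "pjskncqnb" -> "skncqnb"
  "qnye" -> "mjua" -> "mjua" -> "ua"
  "agjovoymm" -> "wcfkrkuii" -> "wcfkrkui" -> "fkrkui"
  "jmaenfipgi" -> "fiwajbelce" -> "fiwajbelce" -> "wajbelce"

"u"; "ftpgwlo"; "skncqnb"; "ua"; "fkrkui"; "wajbelce"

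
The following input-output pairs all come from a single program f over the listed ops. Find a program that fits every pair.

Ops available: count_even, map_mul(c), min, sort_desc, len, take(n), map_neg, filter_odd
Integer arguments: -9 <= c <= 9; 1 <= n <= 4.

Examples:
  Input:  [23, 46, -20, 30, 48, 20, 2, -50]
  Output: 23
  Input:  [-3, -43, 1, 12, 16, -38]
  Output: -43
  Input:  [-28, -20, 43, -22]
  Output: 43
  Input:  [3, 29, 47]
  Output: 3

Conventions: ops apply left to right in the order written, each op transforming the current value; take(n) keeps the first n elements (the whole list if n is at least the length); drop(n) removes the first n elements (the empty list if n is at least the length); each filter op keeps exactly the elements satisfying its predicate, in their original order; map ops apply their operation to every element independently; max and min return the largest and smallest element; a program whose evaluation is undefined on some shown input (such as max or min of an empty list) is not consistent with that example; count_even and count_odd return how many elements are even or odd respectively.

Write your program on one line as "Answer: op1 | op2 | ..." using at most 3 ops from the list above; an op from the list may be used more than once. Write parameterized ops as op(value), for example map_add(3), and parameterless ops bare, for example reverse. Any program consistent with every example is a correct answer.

filter_odd | sort_desc | min

Check, running the answer program on each example:
  [23, 46, -20, 30, 48, 20, 2, -50] -> [23] -> [23] -> 23
  [-3, -43, 1, 12, 16, -38] -> [-3, -43, 1] -> [1, -3, -43] -> -43
  [-28, -20, 43, -22] -> [43] -> [43] -> 43
  [3, 29, 47] -> [3, 29, 47] -> [47, 29, 3] -> 3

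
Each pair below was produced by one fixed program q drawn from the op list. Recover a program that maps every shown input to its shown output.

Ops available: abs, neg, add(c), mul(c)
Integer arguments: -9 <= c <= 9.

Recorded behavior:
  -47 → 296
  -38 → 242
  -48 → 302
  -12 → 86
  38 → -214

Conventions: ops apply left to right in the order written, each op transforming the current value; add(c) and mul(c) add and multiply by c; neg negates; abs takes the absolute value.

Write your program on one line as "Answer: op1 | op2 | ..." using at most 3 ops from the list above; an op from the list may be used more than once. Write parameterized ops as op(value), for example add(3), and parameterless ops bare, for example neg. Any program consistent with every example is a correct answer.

mul(3) | add(-7) | mul(-2)

Check, running the answer program on each example:
  -47 -> -141 -> -148 -> 296
  -38 -> -114 -> -121 -> 242
  -48 -> -144 -> -151 -> 302
  -12 -> -36 -> -43 -> 86
  38 -> 114 -> 107 -> -214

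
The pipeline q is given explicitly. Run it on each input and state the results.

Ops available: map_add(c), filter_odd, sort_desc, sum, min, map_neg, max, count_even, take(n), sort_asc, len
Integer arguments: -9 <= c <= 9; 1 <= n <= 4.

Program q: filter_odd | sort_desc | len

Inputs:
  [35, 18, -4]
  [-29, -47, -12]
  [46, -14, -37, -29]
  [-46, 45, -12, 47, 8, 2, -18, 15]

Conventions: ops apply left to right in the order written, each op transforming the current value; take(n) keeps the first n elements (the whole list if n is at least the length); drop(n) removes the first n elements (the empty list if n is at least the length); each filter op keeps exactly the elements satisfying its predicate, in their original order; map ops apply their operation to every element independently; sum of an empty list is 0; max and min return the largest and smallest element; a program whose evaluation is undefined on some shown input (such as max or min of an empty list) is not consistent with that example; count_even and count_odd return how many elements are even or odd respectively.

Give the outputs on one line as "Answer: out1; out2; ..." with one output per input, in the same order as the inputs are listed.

1; 2; 2; 3

Execution, op by op:
  [35, 18, -4] -> [35] -> [35] -> 1
  [-29, -47, -12] -> [-29, -47] -> [-29, -47] -> 2
  [46, -14, -37, -29] -> [-37, -29] -> [-29, -37] -> 2
  [-46, 45, -12, 47, 8, 2, -18, 15] -> [45, 47, 15] -> [47, 45, 15] -> 3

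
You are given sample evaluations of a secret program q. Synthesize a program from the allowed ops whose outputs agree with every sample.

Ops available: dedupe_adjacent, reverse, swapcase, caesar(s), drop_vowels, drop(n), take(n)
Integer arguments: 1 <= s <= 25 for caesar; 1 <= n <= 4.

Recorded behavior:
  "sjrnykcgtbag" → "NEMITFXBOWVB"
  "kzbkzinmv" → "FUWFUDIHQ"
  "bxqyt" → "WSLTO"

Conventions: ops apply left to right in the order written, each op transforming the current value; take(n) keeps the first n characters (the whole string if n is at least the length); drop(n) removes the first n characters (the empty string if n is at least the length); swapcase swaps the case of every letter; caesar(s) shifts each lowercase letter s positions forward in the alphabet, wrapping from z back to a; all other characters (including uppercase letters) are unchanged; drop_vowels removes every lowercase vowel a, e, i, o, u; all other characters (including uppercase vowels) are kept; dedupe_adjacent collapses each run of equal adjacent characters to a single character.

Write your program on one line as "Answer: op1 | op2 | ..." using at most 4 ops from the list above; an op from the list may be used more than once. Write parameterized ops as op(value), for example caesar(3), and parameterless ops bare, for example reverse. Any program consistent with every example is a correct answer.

reverse | caesar(21) | swapcase | reverse

Check, running the answer program on each example:
  "sjrnykcgtbag" -> "gabtgckynrjs" -> "bvwobxftimen" -> "BVWOBXFTIMEN" -> "NEMITFXBOWVB"
  "kzbkzinmv" -> "vmnizkbzk" -> "qhidufwuf" -> "QHIDUFWUF" -> "FUWFUDIHQ"
  "bxqyt" -> "tyqxb" -> "otlsw" -> "OTLSW" -> "WSLTO"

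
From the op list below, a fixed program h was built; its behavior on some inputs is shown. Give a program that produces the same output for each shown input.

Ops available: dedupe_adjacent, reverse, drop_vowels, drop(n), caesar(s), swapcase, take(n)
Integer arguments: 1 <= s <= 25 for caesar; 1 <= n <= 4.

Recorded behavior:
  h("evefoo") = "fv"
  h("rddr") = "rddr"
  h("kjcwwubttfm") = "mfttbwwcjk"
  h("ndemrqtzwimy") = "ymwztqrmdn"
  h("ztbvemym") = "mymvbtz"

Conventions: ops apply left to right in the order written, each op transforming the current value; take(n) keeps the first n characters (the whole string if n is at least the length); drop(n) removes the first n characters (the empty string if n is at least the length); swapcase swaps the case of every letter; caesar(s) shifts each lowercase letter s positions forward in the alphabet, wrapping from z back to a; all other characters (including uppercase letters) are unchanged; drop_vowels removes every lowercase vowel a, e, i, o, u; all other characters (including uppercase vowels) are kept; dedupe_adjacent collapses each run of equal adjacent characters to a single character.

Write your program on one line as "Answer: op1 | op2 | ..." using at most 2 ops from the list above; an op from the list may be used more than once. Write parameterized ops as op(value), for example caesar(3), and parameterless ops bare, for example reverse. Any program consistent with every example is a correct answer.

reverse | drop_vowels

Check, running the answer program on each example:
  "evefoo" -> "oofeve" -> "fv"
  "rddr" -> "rddr" -> "rddr"
  "kjcwwubttfm" -> "mfttbuwwcjk" -> "mfttbwwcjk"
  "ndemrqtzwimy" -> "ymiwztqrmedn" -> "ymwztqrmdn"
  "ztbvemym" -> "mymevbtz" -> "mymvbtz"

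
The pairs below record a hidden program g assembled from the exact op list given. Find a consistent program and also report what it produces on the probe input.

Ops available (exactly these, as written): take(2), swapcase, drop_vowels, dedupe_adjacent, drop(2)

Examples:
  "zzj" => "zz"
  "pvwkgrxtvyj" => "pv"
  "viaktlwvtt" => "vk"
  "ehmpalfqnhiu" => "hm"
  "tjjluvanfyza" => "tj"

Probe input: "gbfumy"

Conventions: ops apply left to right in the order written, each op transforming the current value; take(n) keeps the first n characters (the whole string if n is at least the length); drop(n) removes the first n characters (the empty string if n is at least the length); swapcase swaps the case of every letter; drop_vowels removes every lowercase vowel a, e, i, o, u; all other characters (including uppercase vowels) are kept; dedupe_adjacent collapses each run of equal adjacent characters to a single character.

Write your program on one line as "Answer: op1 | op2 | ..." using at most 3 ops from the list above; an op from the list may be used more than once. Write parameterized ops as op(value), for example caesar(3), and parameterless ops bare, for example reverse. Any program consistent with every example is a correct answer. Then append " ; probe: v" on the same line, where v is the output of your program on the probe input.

drop_vowels | take(2) ; probe: "gb"

Check, running the answer program on each example:
  "zzj" -> "zzj" -> "zz"
  "pvwkgrxtvyj" -> "pvwkgrxtvyj" -> "pv"
  "viaktlwvtt" -> "vktlwvtt" -> "vk"
  "ehmpalfqnhiu" -> "hmplfqnh" -> "hm"
  "tjjluvanfyza" -> "tjjlvnfyz" -> "tj"
  probe: "gbfumy" -> "gbfmy" -> "gb"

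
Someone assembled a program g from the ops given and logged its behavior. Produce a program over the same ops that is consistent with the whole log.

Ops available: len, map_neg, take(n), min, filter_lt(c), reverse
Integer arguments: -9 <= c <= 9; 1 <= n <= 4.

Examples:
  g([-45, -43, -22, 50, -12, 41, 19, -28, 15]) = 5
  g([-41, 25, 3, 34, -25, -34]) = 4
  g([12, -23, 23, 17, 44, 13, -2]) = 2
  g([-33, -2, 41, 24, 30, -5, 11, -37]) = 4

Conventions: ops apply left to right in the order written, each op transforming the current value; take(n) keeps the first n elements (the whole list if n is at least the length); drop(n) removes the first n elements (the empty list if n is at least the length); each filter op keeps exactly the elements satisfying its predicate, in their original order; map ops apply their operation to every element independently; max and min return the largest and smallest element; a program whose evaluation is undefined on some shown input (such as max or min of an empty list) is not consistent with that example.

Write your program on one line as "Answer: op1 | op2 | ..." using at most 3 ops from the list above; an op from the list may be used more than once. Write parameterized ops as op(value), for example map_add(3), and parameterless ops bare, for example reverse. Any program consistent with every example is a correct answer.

filter_lt(5) | reverse | len

Check, running the answer program on each example:
  [-45, -43, -22, 50, -12, 41, 19, -28, 15] -> [-45, -43, -22, -12, -28] -> [-28, -12, -22, -43, -45] -> 5
  [-41, 25, 3, 34, -25, -34] -> [-41, 3, -25, -34] -> [-34, -25, 3, -41] -> 4
  [12, -23, 23, 17, 44, 13, -2] -> [-23, -2] -> [-2, -23] -> 2
  [-33, -2, 41, 24, 30, -5, 11, -37] -> [-33, -2, -5, -37] -> [-37, -5, -2, -33] -> 4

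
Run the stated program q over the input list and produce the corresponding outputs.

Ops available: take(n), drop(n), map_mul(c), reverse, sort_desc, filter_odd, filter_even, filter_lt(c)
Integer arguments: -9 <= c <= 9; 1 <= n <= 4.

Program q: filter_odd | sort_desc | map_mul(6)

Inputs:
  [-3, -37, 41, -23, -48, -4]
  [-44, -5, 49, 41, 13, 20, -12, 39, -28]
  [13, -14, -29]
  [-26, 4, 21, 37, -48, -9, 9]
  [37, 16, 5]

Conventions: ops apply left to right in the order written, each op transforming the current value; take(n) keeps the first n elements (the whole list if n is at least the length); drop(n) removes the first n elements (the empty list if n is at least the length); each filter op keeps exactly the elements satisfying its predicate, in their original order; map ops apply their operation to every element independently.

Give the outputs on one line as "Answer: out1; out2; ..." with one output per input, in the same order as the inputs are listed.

Execution, op by op:
  [-3, -37, 41, -23, -48, -4] -> [-3, -37, 41, -23] -> [41, -3, -23, -37] -> [246, -18, -138, -222]
  [-44, -5, 49, 41, 13, 20, -12, 39, -28] -> [-5, 49, 41, 13, 39] -> [49, 41, 39, 13, -5] -> [294, 246, 234, 78, -30]
  [13, -14, -29] -> [13, -29] -> [13, -29] -> [78, -174]
  [-26, 4, 21, 37, -48, -9, 9] -> [21, 37, -9, 9] -> [37, 21, 9, -9] -> [222, 126, 54, -54]
  [37, 16, 5] -> [37, 5] -> [37, 5] -> [222, 30]

[246, -18, -138, -222]; [294, 246, 234, 78, -30]; [78, -174]; [222, 126, 54, -54]; [222, 30]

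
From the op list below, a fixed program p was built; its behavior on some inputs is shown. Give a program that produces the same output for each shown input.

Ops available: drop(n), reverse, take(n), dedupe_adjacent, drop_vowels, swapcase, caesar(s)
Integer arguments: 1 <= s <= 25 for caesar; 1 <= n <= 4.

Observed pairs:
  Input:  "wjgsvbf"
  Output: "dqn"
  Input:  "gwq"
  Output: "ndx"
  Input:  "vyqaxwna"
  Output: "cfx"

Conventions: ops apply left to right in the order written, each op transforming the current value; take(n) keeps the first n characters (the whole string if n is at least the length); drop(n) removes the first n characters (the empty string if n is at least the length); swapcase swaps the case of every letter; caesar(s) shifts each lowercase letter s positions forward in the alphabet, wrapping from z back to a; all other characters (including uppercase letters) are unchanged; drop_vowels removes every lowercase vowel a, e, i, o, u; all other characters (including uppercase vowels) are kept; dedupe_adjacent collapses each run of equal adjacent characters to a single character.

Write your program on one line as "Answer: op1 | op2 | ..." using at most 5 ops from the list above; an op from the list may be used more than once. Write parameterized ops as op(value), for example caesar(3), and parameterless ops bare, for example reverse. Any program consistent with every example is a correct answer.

caesar(3) | drop_vowels | caesar(4) | drop_vowels | take(3)

Check, running the answer program on each example:
  "wjgsvbf" -> "zmjvyei" -> "zmjvy" -> "dqnzc" -> "dqnzc" -> "dqn"
  "gwq" -> "jzt" -> "jzt" -> "ndx" -> "ndx" -> "ndx"
  "vyqaxwna" -> "ybtdazqd" -> "ybtdzqd" -> "cfxhduh" -> "cfxhdh" -> "cfx"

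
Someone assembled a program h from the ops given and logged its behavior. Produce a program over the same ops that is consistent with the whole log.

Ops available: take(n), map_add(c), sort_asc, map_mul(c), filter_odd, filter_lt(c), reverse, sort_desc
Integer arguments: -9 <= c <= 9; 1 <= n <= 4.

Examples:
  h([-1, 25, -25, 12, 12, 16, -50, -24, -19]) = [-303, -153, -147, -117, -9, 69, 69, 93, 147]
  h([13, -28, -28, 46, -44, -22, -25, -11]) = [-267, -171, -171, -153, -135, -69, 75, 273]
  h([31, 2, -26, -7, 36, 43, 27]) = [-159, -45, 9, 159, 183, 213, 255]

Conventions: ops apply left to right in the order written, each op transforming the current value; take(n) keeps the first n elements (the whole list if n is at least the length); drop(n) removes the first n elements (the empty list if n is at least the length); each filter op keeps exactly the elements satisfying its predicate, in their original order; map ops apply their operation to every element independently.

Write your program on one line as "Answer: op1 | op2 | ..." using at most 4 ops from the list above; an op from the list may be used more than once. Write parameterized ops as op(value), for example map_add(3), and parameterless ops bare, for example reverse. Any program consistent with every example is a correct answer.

sort_desc | map_mul(6) | reverse | map_add(-3)

Check, running the answer program on each example:
  [-1, 25, -25, 12, 12, 16, -50, -24, -19] -> [25, 16, 12, 12, -1, -19, -24, -25, -50] -> [150, 96, 72, 72, -6, -114, -144, -150, -300] -> [-300, -150, -144, -114, -6, 72, 72, 96, 150] -> [-303, -153, -147, -117, -9, 69, 69, 93, 147]
  [13, -28, -28, 46, -44, -22, -25, -11] -> [46, 13, -11, -22, -25, -28, -28, -44] -> [276, 78, -66, -132, -150, -168, -168, -264] -> [-264, -168, -168, -150, -132, -66, 78, 276] -> [-267, -171, -171, -153, -135, -69, 75, 273]
  [31, 2, -26, -7, 36, 43, 27] -> [43, 36, 31, 27, 2, -7, -26] -> [258, 216, 186, 162, 12, -42, -156] -> [-156, -42, 12, 162, 186, 216, 258] -> [-159, -45, 9, 159, 183, 213, 255]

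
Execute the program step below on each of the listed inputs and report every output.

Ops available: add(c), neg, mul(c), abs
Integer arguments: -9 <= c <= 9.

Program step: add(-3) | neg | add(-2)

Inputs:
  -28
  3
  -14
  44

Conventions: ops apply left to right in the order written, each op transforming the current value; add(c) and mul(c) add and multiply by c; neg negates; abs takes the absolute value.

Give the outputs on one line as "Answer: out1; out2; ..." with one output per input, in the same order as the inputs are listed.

Execution, op by op:
  -28 -> -31 -> 31 -> 29
  3 -> 0 -> 0 -> -2
  -14 -> -17 -> 17 -> 15
  44 -> 41 -> -41 -> -43

29; -2; 15; -43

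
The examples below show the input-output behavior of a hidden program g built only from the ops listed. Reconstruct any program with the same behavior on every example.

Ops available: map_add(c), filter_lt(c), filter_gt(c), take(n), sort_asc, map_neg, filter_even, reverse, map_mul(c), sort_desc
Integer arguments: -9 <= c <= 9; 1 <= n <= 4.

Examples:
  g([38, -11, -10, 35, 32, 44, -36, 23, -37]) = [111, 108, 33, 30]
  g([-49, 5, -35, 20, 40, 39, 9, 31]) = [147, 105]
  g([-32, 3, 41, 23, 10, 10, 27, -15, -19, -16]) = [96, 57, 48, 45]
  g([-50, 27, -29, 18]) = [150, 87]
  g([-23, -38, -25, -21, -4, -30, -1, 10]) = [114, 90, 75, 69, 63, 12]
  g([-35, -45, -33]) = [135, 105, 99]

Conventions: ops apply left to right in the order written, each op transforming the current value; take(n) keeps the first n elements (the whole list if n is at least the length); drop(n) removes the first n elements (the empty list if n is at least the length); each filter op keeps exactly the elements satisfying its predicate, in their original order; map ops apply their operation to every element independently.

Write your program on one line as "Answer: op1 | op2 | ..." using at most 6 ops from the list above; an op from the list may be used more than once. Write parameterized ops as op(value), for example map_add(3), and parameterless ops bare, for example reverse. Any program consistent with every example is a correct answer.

sort_asc | map_mul(3) | filter_lt(1) | filter_lt(-7) | map_neg

Check, running the answer program on each example:
  [38, -11, -10, 35, 32, 44, -36, 23, -37] -> [-37, -36, -11, -10, 23, 32, 35, 38, 44] -> [-111, -108, -33, -30, 69, 96, 105, 114, 132] -> [-111, -108, -33, -30] -> [-111, -108, -33, -30] -> [111, 108, 33, 30]
  [-49, 5, -35, 20, 40, 39, 9, 31] -> [-49, -35, 5, 9, 20, 31, 39, 40] -> [-147, -105, 15, 27, 60, 93, 117, 120] -> [-147, -105] -> [-147, -105] -> [147, 105]
  [-32, 3, 41, 23, 10, 10, 27, -15, -19, -16] -> [-32, -19, -16, -15, 3, 10, 10, 23, 27, 41] -> [-96, -57, -48, -45, 9, 30, 30, 69, 81, 123] -> [-96, -57, -48, -45] -> [-96, -57, -48, -45] -> [96, 57, 48, 45]
  [-50, 27, -29, 18] -> [-50, -29, 18, 27] -> [-150, -87, 54, 81] -> [-150, -87] -> [-150, -87] -> [150, 87]
  [-23, -38, -25, -21, -4, -30, -1, 10] -> [-38, -30, -25, -23, -21, -4, -1, 10] -> [-114, -90, -75, -69, -63, -12, -3, 30] -> [-114, -90, -75, -69, -63, -12, -3] -> [-114, -90, -75, -69, -63, -12] -> [114, 90, 75, 69, 63, 12]
  [-35, -45, -33] -> [-45, -35, -33] -> [-135, -105, -99] -> [-135, -105, -99] -> [-135, -105, -99] -> [135, 105, 99]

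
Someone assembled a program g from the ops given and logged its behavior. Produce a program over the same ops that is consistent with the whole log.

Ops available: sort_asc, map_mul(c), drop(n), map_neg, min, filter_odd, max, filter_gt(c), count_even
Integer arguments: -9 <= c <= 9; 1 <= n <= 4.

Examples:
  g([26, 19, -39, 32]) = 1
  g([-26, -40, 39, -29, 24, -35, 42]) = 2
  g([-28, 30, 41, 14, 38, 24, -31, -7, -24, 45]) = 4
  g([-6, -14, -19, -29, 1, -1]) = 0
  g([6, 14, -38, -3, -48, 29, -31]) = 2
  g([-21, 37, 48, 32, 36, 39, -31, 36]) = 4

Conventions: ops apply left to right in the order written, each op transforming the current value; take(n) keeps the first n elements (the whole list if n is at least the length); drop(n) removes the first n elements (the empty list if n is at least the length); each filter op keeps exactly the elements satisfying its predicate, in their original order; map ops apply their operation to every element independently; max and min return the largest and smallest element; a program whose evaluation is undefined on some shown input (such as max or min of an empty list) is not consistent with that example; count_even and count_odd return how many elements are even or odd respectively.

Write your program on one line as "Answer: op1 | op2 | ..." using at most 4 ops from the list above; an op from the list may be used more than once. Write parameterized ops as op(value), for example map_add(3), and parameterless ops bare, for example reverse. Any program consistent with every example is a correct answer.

map_neg | drop(2) | count_even

Check, running the answer program on each example:
  [26, 19, -39, 32] -> [-26, -19, 39, -32] -> [39, -32] -> 1
  [-26, -40, 39, -29, 24, -35, 42] -> [26, 40, -39, 29, -24, 35, -42] -> [-39, 29, -24, 35, -42] -> 2
  [-28, 30, 41, 14, 38, 24, -31, -7, -24, 45] -> [28, -30, -41, -14, -38, -24, 31, 7, 24, -45] -> [-41, -14, -38, -24, 31, 7, 24, -45] -> 4
  [-6, -14, -19, -29, 1, -1] -> [6, 14, 19, 29, -1, 1] -> [19, 29, -1, 1] -> 0
  [6, 14, -38, -3, -48, 29, -31] -> [-6, -14, 38, 3, 48, -29, 31] -> [38, 3, 48, -29, 31] -> 2
  [-21, 37, 48, 32, 36, 39, -31, 36] -> [21, -37, -48, -32, -36, -39, 31, -36] -> [-48, -32, -36, -39, 31, -36] -> 4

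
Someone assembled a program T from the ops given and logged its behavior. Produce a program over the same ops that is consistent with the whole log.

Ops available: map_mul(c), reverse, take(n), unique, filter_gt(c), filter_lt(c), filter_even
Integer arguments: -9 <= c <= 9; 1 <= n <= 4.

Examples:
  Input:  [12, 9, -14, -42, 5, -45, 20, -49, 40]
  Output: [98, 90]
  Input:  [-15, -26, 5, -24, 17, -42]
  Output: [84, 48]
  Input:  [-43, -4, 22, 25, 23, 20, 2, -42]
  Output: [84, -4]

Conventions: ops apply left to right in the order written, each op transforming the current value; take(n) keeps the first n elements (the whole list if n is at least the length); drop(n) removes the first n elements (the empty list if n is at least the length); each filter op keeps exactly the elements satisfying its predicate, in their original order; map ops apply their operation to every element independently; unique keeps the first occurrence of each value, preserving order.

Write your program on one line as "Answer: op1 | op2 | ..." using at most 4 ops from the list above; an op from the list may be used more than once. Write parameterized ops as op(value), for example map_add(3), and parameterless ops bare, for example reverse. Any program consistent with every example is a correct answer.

filter_lt(6) | reverse | take(2) | map_mul(-2)

Check, running the answer program on each example:
  [12, 9, -14, -42, 5, -45, 20, -49, 40] -> [-14, -42, 5, -45, -49] -> [-49, -45, 5, -42, -14] -> [-49, -45] -> [98, 90]
  [-15, -26, 5, -24, 17, -42] -> [-15, -26, 5, -24, -42] -> [-42, -24, 5, -26, -15] -> [-42, -24] -> [84, 48]
  [-43, -4, 22, 25, 23, 20, 2, -42] -> [-43, -4, 2, -42] -> [-42, 2, -4, -43] -> [-42, 2] -> [84, -4]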